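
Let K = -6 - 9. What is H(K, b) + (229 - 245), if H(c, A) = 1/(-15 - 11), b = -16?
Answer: -417/26 ≈ -16.038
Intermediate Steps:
K = -15
H(c, A) = -1/26 (H(c, A) = 1/(-26) = -1/26)
H(K, b) + (229 - 245) = -1/26 + (229 - 245) = -1/26 - 16 = -417/26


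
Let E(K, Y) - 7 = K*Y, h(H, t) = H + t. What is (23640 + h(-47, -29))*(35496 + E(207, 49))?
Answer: 1075602344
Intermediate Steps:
E(K, Y) = 7 + K*Y
(23640 + h(-47, -29))*(35496 + E(207, 49)) = (23640 + (-47 - 29))*(35496 + (7 + 207*49)) = (23640 - 76)*(35496 + (7 + 10143)) = 23564*(35496 + 10150) = 23564*45646 = 1075602344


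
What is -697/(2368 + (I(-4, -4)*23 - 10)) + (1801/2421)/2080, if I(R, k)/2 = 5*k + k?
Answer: -584601751/1052457120 ≈ -0.55546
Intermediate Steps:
I(R, k) = 12*k (I(R, k) = 2*(5*k + k) = 2*(6*k) = 12*k)
-697/(2368 + (I(-4, -4)*23 - 10)) + (1801/2421)/2080 = -697/(2368 + ((12*(-4))*23 - 10)) + (1801/2421)/2080 = -697/(2368 + (-48*23 - 10)) + (1801*(1/2421))*(1/2080) = -697/(2368 + (-1104 - 10)) + (1801/2421)*(1/2080) = -697/(2368 - 1114) + 1801/5035680 = -697/1254 + 1801/5035680 = -584601751/1052457120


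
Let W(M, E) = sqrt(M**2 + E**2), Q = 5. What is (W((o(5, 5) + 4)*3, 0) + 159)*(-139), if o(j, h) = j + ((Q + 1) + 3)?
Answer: -29607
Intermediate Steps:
o(j, h) = 9 + j (o(j, h) = j + ((5 + 1) + 3) = j + (6 + 3) = j + 9 = 9 + j)
W(M, E) = sqrt(E**2 + M**2)
(W((o(5, 5) + 4)*3, 0) + 159)*(-139) = (sqrt(0**2 + (((9 + 5) + 4)*3)**2) + 159)*(-139) = (sqrt(0 + ((14 + 4)*3)**2) + 159)*(-139) = (sqrt(0 + (18*3)**2) + 159)*(-139) = (sqrt(0 + 54**2) + 159)*(-139) = (sqrt(0 + 2916) + 159)*(-139) = (sqrt(2916) + 159)*(-139) = (54 + 159)*(-139) = 213*(-139) = -29607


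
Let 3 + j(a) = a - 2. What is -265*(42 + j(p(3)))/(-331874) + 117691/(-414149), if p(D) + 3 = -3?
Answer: -35656348899/137445285226 ≈ -0.25942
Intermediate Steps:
p(D) = -6 (p(D) = -3 - 3 = -6)
j(a) = -5 + a (j(a) = -3 + (a - 2) = -3 + (-2 + a) = -5 + a)
-265*(42 + j(p(3)))/(-331874) + 117691/(-414149) = -265*(42 + (-5 - 6))/(-331874) + 117691/(-414149) = -265*(42 - 11)*(-1/331874) + 117691*(-1/414149) = -265*31*(-1/331874) - 117691/414149 = -8215*(-1/331874) - 117691/414149 = 8215/331874 - 117691/414149 = -35656348899/137445285226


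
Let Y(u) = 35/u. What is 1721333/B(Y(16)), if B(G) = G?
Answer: 27541328/35 ≈ 7.8690e+5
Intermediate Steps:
1721333/B(Y(16)) = 1721333/((35/16)) = 1721333/((35*(1/16))) = 1721333/(35/16) = 1721333*(16/35) = 27541328/35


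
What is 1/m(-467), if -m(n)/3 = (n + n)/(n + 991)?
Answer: 262/1401 ≈ 0.18701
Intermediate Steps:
m(n) = -6*n/(991 + n) (m(n) = -3*(n + n)/(n + 991) = -3*2*n/(991 + n) = -6*n/(991 + n))
1/m(-467) = 1/(-6*(-467)/(991 - 467)) = 1/(-6*(-467)/524) = 1/(-6*(-467)*1/524) = 1/(1401/262) = 262/1401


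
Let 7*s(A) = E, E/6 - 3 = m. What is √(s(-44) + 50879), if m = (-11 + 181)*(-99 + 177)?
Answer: √3050117/7 ≈ 249.49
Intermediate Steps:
m = 13260 (m = 170*78 = 13260)
E = 79578 (E = 18 + 6*13260 = 18 + 79560 = 79578)
s(A) = 79578/7 (s(A) = (⅐)*79578 = 79578/7)
√(s(-44) + 50879) = √(79578/7 + 50879) = √(435731/7) = √3050117/7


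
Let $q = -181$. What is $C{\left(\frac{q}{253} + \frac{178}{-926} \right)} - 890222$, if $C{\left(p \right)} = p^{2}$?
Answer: $- \frac{12215210214808862}{13721545321} \approx -8.9022 \cdot 10^{5}$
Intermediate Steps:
$C{\left(\frac{q}{253} + \frac{178}{-926} \right)} - 890222 = \left(- \frac{181}{253} + \frac{178}{-926}\right)^{2} - 890222 = \left(\left(-181\right) \frac{1}{253} + 178 \left(- \frac{1}{926}\right)\right)^{2} - 890222 = \left(- \frac{181}{253} - \frac{89}{463}\right)^{2} - 890222 = \left(- \frac{106320}{117139}\right)^{2} - 890222 = \frac{11303942400}{13721545321} - 890222 = - \frac{12215210214808862}{13721545321}$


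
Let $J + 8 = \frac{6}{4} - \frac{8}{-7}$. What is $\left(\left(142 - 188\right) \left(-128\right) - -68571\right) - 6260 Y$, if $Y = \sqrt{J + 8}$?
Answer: $74459 - \frac{3130 \sqrt{518}}{7} \approx 64282.0$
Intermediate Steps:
$J = - \frac{75}{14}$ ($J = -8 + \left(\frac{6}{4} - \frac{8}{-7}\right) = -8 + \left(6 \cdot \frac{1}{4} - - \frac{8}{7}\right) = -8 + \left(\frac{3}{2} + \frac{8}{7}\right) = -8 + \frac{37}{14} = - \frac{75}{14} \approx -5.3571$)
$Y = \frac{\sqrt{518}}{14}$ ($Y = \sqrt{- \frac{75}{14} + 8} = \sqrt{\frac{37}{14}} = \frac{\sqrt{518}}{14} \approx 1.6257$)
$\left(\left(142 - 188\right) \left(-128\right) - -68571\right) - 6260 Y = \left(\left(142 - 188\right) \left(-128\right) - -68571\right) - 6260 \frac{\sqrt{518}}{14} = \left(\left(-46\right) \left(-128\right) + 68571\right) - \frac{3130 \sqrt{518}}{7} = \left(5888 + 68571\right) - \frac{3130 \sqrt{518}}{7} = 74459 - \frac{3130 \sqrt{518}}{7}$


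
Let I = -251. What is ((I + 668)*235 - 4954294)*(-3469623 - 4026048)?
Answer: 36401219581629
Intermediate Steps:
((I + 668)*235 - 4954294)*(-3469623 - 4026048) = ((-251 + 668)*235 - 4954294)*(-3469623 - 4026048) = (417*235 - 4954294)*(-7495671) = (97995 - 4954294)*(-7495671) = -4856299*(-7495671) = 36401219581629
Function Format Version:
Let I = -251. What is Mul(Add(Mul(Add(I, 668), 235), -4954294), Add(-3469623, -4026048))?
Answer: 36401219581629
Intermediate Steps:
Mul(Add(Mul(Add(I, 668), 235), -4954294), Add(-3469623, -4026048)) = Mul(Add(Mul(Add(-251, 668), 235), -4954294), Add(-3469623, -4026048)) = Mul(Add(Mul(417, 235), -4954294), -7495671) = Mul(Add(97995, -4954294), -7495671) = Mul(-4856299, -7495671) = 36401219581629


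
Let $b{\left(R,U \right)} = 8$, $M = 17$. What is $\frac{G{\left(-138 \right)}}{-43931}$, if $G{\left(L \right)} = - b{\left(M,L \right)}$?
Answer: $\frac{8}{43931} \approx 0.0001821$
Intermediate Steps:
$G{\left(L \right)} = -8$ ($G{\left(L \right)} = \left(-1\right) 8 = -8$)
$\frac{G{\left(-138 \right)}}{-43931} = - \frac{8}{-43931} = \left(-8\right) \left(- \frac{1}{43931}\right) = \frac{8}{43931}$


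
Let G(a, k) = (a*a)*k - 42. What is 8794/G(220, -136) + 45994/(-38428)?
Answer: -5828668715/4864424638 ≈ -1.1982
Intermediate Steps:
G(a, k) = -42 + k*a**2 (G(a, k) = a**2*k - 42 = k*a**2 - 42 = -42 + k*a**2)
8794/G(220, -136) + 45994/(-38428) = 8794/(-42 - 136*220**2) + 45994/(-38428) = 8794/(-42 - 136*48400) + 45994*(-1/38428) = 8794/(-42 - 6582400) - 1769/1478 = 8794/(-6582442) - 1769/1478 = 8794*(-1/6582442) - 1769/1478 = -4397/3291221 - 1769/1478 = -5828668715/4864424638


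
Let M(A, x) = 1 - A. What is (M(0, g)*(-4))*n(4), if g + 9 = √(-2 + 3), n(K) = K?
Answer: -16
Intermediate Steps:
g = -8 (g = -9 + √(-2 + 3) = -9 + √1 = -9 + 1 = -8)
(M(0, g)*(-4))*n(4) = ((1 - 1*0)*(-4))*4 = ((1 + 0)*(-4))*4 = (1*(-4))*4 = -4*4 = -16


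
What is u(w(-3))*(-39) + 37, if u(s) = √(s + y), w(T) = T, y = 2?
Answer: 37 - 39*I ≈ 37.0 - 39.0*I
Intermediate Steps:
u(s) = √(2 + s) (u(s) = √(s + 2) = √(2 + s))
u(w(-3))*(-39) + 37 = √(2 - 3)*(-39) + 37 = √(-1)*(-39) + 37 = I*(-39) + 37 = -39*I + 37 = 37 - 39*I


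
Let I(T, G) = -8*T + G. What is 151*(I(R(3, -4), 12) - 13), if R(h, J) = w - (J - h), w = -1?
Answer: -7399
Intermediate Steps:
R(h, J) = -1 + h - J (R(h, J) = -1 - (J - h) = -1 + (h - J) = -1 + h - J)
I(T, G) = G - 8*T
151*(I(R(3, -4), 12) - 13) = 151*((12 - 8*(-1 + 3 - 1*(-4))) - 13) = 151*((12 - 8*(-1 + 3 + 4)) - 13) = 151*((12 - 8*6) - 13) = 151*((12 - 48) - 13) = 151*(-36 - 13) = 151*(-49) = -7399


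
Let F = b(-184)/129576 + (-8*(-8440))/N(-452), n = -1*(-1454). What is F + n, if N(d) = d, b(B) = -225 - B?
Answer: 19102348439/14642088 ≈ 1304.6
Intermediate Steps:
n = 1454
F = -2187247513/14642088 (F = (-225 - 1*(-184))/129576 - 8*(-8440)/(-452) = (-225 + 184)*(1/129576) + 67520*(-1/452) = -41*1/129576 - 16880/113 = -41/129576 - 16880/113 = -2187247513/14642088 ≈ -149.38)
F + n = -2187247513/14642088 + 1454 = 19102348439/14642088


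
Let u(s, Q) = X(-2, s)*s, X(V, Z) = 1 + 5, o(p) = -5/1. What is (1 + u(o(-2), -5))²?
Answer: 841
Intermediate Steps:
o(p) = -5 (o(p) = -5*1 = -5)
X(V, Z) = 6
u(s, Q) = 6*s
(1 + u(o(-2), -5))² = (1 + 6*(-5))² = (1 - 30)² = (-29)² = 841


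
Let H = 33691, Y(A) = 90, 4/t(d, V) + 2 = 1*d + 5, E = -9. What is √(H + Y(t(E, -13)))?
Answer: √33781 ≈ 183.80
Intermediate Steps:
t(d, V) = 4/(3 + d) (t(d, V) = 4/(-2 + (1*d + 5)) = 4/(-2 + (d + 5)) = 4/(-2 + (5 + d)) = 4/(3 + d))
√(H + Y(t(E, -13))) = √(33691 + 90) = √33781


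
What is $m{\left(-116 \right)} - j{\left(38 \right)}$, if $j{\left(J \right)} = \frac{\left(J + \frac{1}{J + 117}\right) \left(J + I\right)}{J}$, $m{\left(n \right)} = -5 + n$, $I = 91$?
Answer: $- \frac{1472629}{5890} \approx -250.02$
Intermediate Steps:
$j{\left(J \right)} = \frac{\left(91 + J\right) \left(J + \frac{1}{117 + J}\right)}{J}$ ($j{\left(J \right)} = \frac{\left(J + \frac{1}{J + 117}\right) \left(J + 91\right)}{J} = \frac{\left(J + \frac{1}{117 + J}\right) \left(91 + J\right)}{J} = \frac{\left(91 + J\right) \left(J + \frac{1}{117 + J}\right)}{J}$)
$m{\left(-116 \right)} - j{\left(38 \right)} = \left(-5 - 116\right) - \frac{91 + 38^{3} + 208 \cdot 38^{2} + 10648 \cdot 38}{38 \left(117 + 38\right)} = -121 - \frac{91 + 54872 + 208 \cdot 1444 + 404624}{38 \cdot 155} = -121 - \frac{1}{38} \cdot \frac{1}{155} \left(91 + 54872 + 300352 + 404624\right) = -121 - \frac{1}{38} \cdot \frac{1}{155} \cdot 759939 = -121 - \frac{759939}{5890} = - \frac{1472629}{5890}$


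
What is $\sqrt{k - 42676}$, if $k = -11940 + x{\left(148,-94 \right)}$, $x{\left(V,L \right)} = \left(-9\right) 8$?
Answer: $4 i \sqrt{3418} \approx 233.85 i$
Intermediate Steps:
$x{\left(V,L \right)} = -72$
$k = -12012$ ($k = -11940 - 72 = -12012$)
$\sqrt{k - 42676} = \sqrt{-12012 - 42676} = \sqrt{-54688} = 4 i \sqrt{3418}$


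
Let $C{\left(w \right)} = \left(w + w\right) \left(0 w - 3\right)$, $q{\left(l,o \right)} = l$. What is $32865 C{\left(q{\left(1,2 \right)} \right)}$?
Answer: $-197190$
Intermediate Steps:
$C{\left(w \right)} = - 6 w$ ($C{\left(w \right)} = 2 w \left(0 - 3\right) = 2 w \left(-3\right) = - 6 w$)
$32865 C{\left(q{\left(1,2 \right)} \right)} = 32865 \left(\left(-6\right) 1\right) = 32865 \left(-6\right) = -197190$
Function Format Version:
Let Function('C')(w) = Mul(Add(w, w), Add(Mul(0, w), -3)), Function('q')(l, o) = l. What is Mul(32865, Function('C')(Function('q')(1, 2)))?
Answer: -197190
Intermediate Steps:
Function('C')(w) = Mul(-6, w) (Function('C')(w) = Mul(Mul(2, w), Add(0, -3)) = Mul(Mul(2, w), -3) = Mul(-6, w))
Mul(32865, Function('C')(Function('q')(1, 2))) = Mul(32865, Mul(-6, 1)) = Mul(32865, -6) = -197190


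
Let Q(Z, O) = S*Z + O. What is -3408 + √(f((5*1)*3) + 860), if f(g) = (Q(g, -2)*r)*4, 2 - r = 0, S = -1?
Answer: -3408 + 2*√181 ≈ -3381.1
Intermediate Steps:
r = 2 (r = 2 - 1*0 = 2 + 0 = 2)
Q(Z, O) = O - Z (Q(Z, O) = -Z + O = O - Z)
f(g) = -16 - 8*g (f(g) = ((-2 - g)*2)*4 = (-4 - 2*g)*4 = -16 - 8*g)
-3408 + √(f((5*1)*3) + 860) = -3408 + √((-16 - 8*5*1*3) + 860) = -3408 + √((-16 - 40*3) + 860) = -3408 + √((-16 - 8*15) + 860) = -3408 + √((-16 - 120) + 860) = -3408 + √(-136 + 860) = -3408 + √724 = -3408 + 2*√181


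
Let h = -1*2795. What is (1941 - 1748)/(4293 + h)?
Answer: 193/1498 ≈ 0.12884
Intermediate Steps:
h = -2795
(1941 - 1748)/(4293 + h) = (1941 - 1748)/(4293 - 2795) = 193/1498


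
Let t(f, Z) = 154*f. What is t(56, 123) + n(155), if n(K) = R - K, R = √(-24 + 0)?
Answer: 8469 + 2*I*√6 ≈ 8469.0 + 4.899*I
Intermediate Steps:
R = 2*I*√6 (R = √(-24) = 2*I*√6 ≈ 4.899*I)
n(K) = -K + 2*I*√6 (n(K) = 2*I*√6 - K = -K + 2*I*√6)
t(56, 123) + n(155) = 154*56 + (-1*155 + 2*I*√6) = 8624 + (-155 + 2*I*√6) = 8469 + 2*I*√6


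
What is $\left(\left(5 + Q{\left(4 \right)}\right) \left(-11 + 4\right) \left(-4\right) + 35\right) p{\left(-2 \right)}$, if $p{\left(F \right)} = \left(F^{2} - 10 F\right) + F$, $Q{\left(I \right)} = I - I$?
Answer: $3850$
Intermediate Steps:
$Q{\left(I \right)} = 0$
$p{\left(F \right)} = F^{2} - 9 F$
$\left(\left(5 + Q{\left(4 \right)}\right) \left(-11 + 4\right) \left(-4\right) + 35\right) p{\left(-2 \right)} = \left(\left(5 + 0\right) \left(-11 + 4\right) \left(-4\right) + 35\right) \left(- 2 \left(-9 - 2\right)\right) = \left(5 \left(-7\right) \left(-4\right) + 35\right) \left(\left(-2\right) \left(-11\right)\right) = \left(\left(-35\right) \left(-4\right) + 35\right) 22 = \left(140 + 35\right) 22 = 175 \cdot 22 = 3850$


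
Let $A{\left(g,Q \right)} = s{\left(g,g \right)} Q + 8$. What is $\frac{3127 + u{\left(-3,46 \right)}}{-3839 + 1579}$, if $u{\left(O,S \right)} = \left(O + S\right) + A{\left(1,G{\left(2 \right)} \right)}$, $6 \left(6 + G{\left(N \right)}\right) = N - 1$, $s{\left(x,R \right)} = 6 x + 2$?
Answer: $- \frac{4697}{3390} \approx -1.3855$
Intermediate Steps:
$s{\left(x,R \right)} = 2 + 6 x$
$G{\left(N \right)} = - \frac{37}{6} + \frac{N}{6}$ ($G{\left(N \right)} = -6 + \frac{N - 1}{6} = -6 + \frac{-1 + N}{6} = -6 + \left(- \frac{1}{6} + \frac{N}{6}\right) = - \frac{37}{6} + \frac{N}{6}$)
$A{\left(g,Q \right)} = 8 + Q \left(2 + 6 g\right)$ ($A{\left(g,Q \right)} = \left(2 + 6 g\right) Q + 8 = Q \left(2 + 6 g\right) + 8 = 8 + Q \left(2 + 6 g\right)$)
$u{\left(O,S \right)} = - \frac{116}{3} + O + S$ ($u{\left(O,S \right)} = \left(O + S\right) + \left(8 + 2 \left(- \frac{37}{6} + \frac{1}{6} \cdot 2\right) \left(1 + 3 \cdot 1\right)\right) = \left(O + S\right) + \left(8 + 2 \left(- \frac{37}{6} + \frac{1}{3}\right) \left(1 + 3\right)\right) = \left(O + S\right) + \left(8 + 2 \left(- \frac{35}{6}\right) 4\right) = \left(O + S\right) + \left(8 - \frac{140}{3}\right) = \left(O + S\right) - \frac{116}{3} = - \frac{116}{3} + O + S$)
$\frac{3127 + u{\left(-3,46 \right)}}{-3839 + 1579} = \frac{3127 - - \frac{13}{3}}{-3839 + 1579} = \frac{3127 + \frac{13}{3}}{-2260} = \frac{9394}{3} \left(- \frac{1}{2260}\right) = - \frac{4697}{3390}$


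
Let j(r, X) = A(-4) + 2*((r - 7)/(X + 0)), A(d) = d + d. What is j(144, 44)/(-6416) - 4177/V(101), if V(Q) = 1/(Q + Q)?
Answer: -119097564569/141152 ≈ -8.4375e+5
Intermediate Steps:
A(d) = 2*d
V(Q) = 1/(2*Q)
j(r, X) = -8 + 2*(-7 + r)/X (j(r, X) = 2*(-4) + 2*((r - 7)/(X + 0)) = -8 + 2*((-7 + r)/X) = -8 + 2*(-7 + r)/X)
j(144, 44)/(-6416) - 4177/V(101) = (2*(-7 + 144 - 4*44)/44)/(-6416) - 4177/((½)/101) = (2*(1/44)*(-7 + 144 - 176))*(-1/6416) - 4177/((½)*(1/101)) = (2*(1/44)*(-39))*(-1/6416) - 4177/1/202 = -39/22*(-1/6416) - 4177*202 = 39/141152 - 843754 = -119097564569/141152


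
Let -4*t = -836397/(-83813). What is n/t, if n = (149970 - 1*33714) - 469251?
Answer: 39447426580/278799 ≈ 1.4149e+5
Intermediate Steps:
n = -352995 (n = (149970 - 33714) - 469251 = 116256 - 469251 = -352995)
t = -836397/335252 (t = -(-836397)/(4*(-83813)) = -(-836397)*(-1)/(4*83813) = -¼*836397/83813 = -836397/335252 ≈ -2.4948)
n/t = -352995/(-836397/335252) = -352995*(-335252/836397) = 39447426580/278799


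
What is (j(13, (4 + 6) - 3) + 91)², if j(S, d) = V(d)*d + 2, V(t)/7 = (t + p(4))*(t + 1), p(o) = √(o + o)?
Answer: 9277881 + 4448416*√2 ≈ 1.5569e+7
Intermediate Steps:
p(o) = √2*√o (p(o) = √(2*o) = √2*√o)
V(t) = 7*(1 + t)*(t + 2*√2) (V(t) = 7*((t + √2*√4)*(t + 1)) = 7*((t + √2*2)*(1 + t)) = 7*((t + 2*√2)*(1 + t)) = 7*((1 + t)*(t + 2*√2)) = 7*(1 + t)*(t + 2*√2))
j(S, d) = 2 + d*(7*d + 7*d² + 14*√2 + 14*d*√2) (j(S, d) = (7*d + 7*d² + 14*√2 + 14*d*√2)*d + 2 = d*(7*d + 7*d² + 14*√2 + 14*d*√2) + 2 = 2 + d*(7*d + 7*d² + 14*√2 + 14*d*√2))
(j(13, (4 + 6) - 3) + 91)² = ((2 + 7*((4 + 6) - 3)*(((4 + 6) - 3) + ((4 + 6) - 3)² + 2*√2 + 2*((4 + 6) - 3)*√2)) + 91)² = ((2 + 7*(10 - 3)*((10 - 3) + (10 - 3)² + 2*√2 + 2*(10 - 3)*√2)) + 91)² = ((2 + 7*7*(7 + 7² + 2*√2 + 2*7*√2)) + 91)² = ((2 + 7*7*(7 + 49 + 2*√2 + 14*√2)) + 91)² = ((2 + 7*7*(56 + 16*√2)) + 91)² = ((2 + (2744 + 784*√2)) + 91)² = ((2746 + 784*√2) + 91)² = (2837 + 784*√2)²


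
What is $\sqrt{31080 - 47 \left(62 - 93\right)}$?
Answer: $\sqrt{32537} \approx 180.38$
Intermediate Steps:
$\sqrt{31080 - 47 \left(62 - 93\right)} = \sqrt{31080 - -1457} = \sqrt{31080 + 1457} = \sqrt{32537}$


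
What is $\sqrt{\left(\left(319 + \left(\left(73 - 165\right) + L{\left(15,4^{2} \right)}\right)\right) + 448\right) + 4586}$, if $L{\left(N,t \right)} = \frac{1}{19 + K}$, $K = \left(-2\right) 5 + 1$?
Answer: $\frac{\sqrt{526110}}{10} \approx 72.533$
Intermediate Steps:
$K = -9$ ($K = -10 + 1 = -9$)
$L{\left(N,t \right)} = \frac{1}{10}$ ($L{\left(N,t \right)} = \frac{1}{19 - 9} = \frac{1}{10}$)
$\sqrt{\left(\left(319 + \left(\left(73 - 165\right) + L{\left(15,4^{2} \right)}\right)\right) + 448\right) + 4586} = \sqrt{\left(\left(319 + \left(\left(73 - 165\right) + \frac{1}{10}\right)\right) + 448\right) + 4586} = \sqrt{\left(\left(319 + \left(-92 + \frac{1}{10}\right)\right) + 448\right) + 4586} = \sqrt{\left(\left(319 - \frac{919}{10}\right) + 448\right) + 4586} = \sqrt{\left(\frac{2271}{10} + 448\right) + 4586} = \sqrt{\frac{6751}{10} + 4586} = \sqrt{\frac{52611}{10}} = \frac{\sqrt{526110}}{10}$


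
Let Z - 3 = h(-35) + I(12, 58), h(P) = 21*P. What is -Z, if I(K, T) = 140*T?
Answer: -7388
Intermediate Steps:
Z = 7388 (Z = 3 + (21*(-35) + 140*58) = 3 + (-735 + 8120) = 3 + 7385 = 7388)
-Z = -1*7388 = -7388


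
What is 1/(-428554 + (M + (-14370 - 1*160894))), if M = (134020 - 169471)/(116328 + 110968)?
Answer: -227296/137245451579 ≈ -1.6561e-6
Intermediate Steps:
M = -35451/227296 ≈ -0.15597
1/(-428554 + (M + (-14370 - 1*160894))) = 1/(-428554 + (-35451/227296 + (-14370 - 1*160894))) = 1/(-428554 + (-35451/227296 + (-14370 - 160894))) = 1/(-428554 + (-35451/227296 - 175264)) = 1/(-428554 - 39836841595/227296) = 1/(-137245451579/227296) = -227296/137245451579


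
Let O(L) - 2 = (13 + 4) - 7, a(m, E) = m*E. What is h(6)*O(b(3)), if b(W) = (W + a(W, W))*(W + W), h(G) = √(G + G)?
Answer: 24*√3 ≈ 41.569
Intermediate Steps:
h(G) = √2*√G (h(G) = √(2*G) = √2*√G)
a(m, E) = E*m
b(W) = 2*W*(W + W²) (b(W) = (W + W*W)*(W + W) = (W + W²)*(2*W) = 2*W*(W + W²))
O(L) = 12 (O(L) = 2 + ((13 + 4) - 7) = 2 + (17 - 7) = 2 + 10 = 12)
h(6)*O(b(3)) = (√2*√6)*12 = (2*√3)*12 = 24*√3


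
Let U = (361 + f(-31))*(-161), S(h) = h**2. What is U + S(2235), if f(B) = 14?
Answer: 4934850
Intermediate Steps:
U = -60375 (U = (361 + 14)*(-161) = 375*(-161) = -60375)
U + S(2235) = -60375 + 2235**2 = -60375 + 4995225 = 4934850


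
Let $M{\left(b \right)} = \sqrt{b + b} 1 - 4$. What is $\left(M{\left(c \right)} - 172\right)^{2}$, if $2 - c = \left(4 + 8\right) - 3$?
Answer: $\left(176 - i \sqrt{14}\right)^{2} \approx 30962.0 - 1317.1 i$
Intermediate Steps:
$c = -7$ ($c = 2 - \left(\left(4 + 8\right) - 3\right) = 2 - \left(12 - 3\right) = 2 - 9 = -7$)
$M{\left(b \right)} = -4 + \sqrt{2} \sqrt{b}$ ($M{\left(b \right)} = \sqrt{2 b} 1 - 4 = \sqrt{2} \sqrt{b} 1 - 4 = \sqrt{2} \sqrt{b} - 4 = -4 + \sqrt{2} \sqrt{b}$)
$\left(M{\left(c \right)} - 172\right)^{2} = \left(\left(-4 + \sqrt{2} \sqrt{-7}\right) - 172\right)^{2} = \left(\left(-4 + \sqrt{2} i \sqrt{7}\right) - 172\right)^{2} = \left(\left(-4 + i \sqrt{14}\right) - 172\right)^{2} = \left(-176 + i \sqrt{14}\right)^{2}$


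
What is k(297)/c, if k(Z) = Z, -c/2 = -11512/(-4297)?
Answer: -1276209/23024 ≈ -55.430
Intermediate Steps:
c = -23024/4297 (c = -(-23024)/(-4297) = -(-23024)*(-1)/4297 = -2*11512/4297 = -23024/4297 ≈ -5.3582)
k(297)/c = 297/(-23024/4297) = 297*(-4297/23024) = -1276209/23024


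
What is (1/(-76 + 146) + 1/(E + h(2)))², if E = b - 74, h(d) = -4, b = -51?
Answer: 3481/81540900 ≈ 4.2690e-5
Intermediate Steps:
E = -125 (E = -51 - 74 = -125)
(1/(-76 + 146) + 1/(E + h(2)))² = (1/(-76 + 146) + 1/(-125 - 4))² = (1/70 + 1/(-129))² = (1/70 - 1/129)² = (59/9030)² = 3481/81540900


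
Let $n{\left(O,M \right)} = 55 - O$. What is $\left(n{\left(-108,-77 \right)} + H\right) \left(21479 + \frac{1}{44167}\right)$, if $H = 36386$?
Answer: $\frac{34672683767706}{44167} \approx 7.8504 \cdot 10^{8}$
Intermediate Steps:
$\left(n{\left(-108,-77 \right)} + H\right) \left(21479 + \frac{1}{44167}\right) = \left(\left(55 - -108\right) + 36386\right) \left(21479 + \frac{1}{44167}\right) = \left(\left(55 + 108\right) + 36386\right) \left(21479 + \frac{1}{44167}\right) = \left(163 + 36386\right) \frac{948662994}{44167} = 36549 \cdot \frac{948662994}{44167} = \frac{34672683767706}{44167}$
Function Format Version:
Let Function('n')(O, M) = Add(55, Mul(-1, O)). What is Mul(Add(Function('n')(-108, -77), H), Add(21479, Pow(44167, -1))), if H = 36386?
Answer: Rational(34672683767706, 44167) ≈ 7.8504e+8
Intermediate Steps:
Mul(Add(Function('n')(-108, -77), H), Add(21479, Pow(44167, -1))) = Mul(Add(Add(55, Mul(-1, -108)), 36386), Add(21479, Pow(44167, -1))) = Mul(Add(Add(55, 108), 36386), Add(21479, Rational(1, 44167))) = Mul(Add(163, 36386), Rational(948662994, 44167)) = Mul(36549, Rational(948662994, 44167)) = Rational(34672683767706, 44167)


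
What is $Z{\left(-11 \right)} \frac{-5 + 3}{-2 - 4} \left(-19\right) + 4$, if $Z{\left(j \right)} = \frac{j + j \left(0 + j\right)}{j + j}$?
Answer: $\frac{107}{3} \approx 35.667$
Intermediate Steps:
$Z{\left(j \right)} = \frac{j + j^{2}}{2 j}$ ($Z{\left(j \right)} = \frac{j + j j}{2 j} = \left(j + j^{2}\right) \frac{1}{2 j} = \frac{j + j^{2}}{2 j}$)
$Z{\left(-11 \right)} \frac{-5 + 3}{-2 - 4} \left(-19\right) + 4 = \left(\frac{1}{2} + \frac{1}{2} \left(-11\right)\right) \frac{-5 + 3}{-2 - 4} \left(-19\right) + 4 = \left(\frac{1}{2} - \frac{11}{2}\right) - \frac{2}{-6} \left(-19\right) + 4 = - 5 \left(-2\right) \left(- \frac{1}{6}\right) \left(-19\right) + 4 = - 5 \cdot \frac{1}{3} \left(-19\right) + 4 = \left(-5\right) \left(- \frac{19}{3}\right) + 4 = \frac{95}{3} + 4 = \frac{107}{3}$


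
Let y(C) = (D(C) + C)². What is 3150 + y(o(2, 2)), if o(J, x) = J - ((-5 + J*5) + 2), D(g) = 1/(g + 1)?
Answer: 50841/16 ≈ 3177.6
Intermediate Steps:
D(g) = 1/(1 + g)
o(J, x) = 3 - 4*J (o(J, x) = J - ((-5 + 5*J) + 2) = J - (-3 + 5*J) = J + (3 - 5*J) = 3 - 4*J)
y(C) = (C + 1/(1 + C))² (y(C) = (1/(1 + C) + C)² = (C + 1/(1 + C))²)
3150 + y(o(2, 2)) = 3150 + ((3 - 4*2) + 1/(1 + (3 - 4*2)))² = 3150 + ((3 - 8) + 1/(1 + (3 - 8)))² = 3150 + (-5 + 1/(1 - 5))² = 3150 + (-5 + 1/(-4))² = 3150 + (-5 - ¼)² = 3150 + (-21/4)² = 3150 + 441/16 = 50841/16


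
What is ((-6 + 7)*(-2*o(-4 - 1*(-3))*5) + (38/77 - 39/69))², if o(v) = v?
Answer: 309161889/3136441 ≈ 98.571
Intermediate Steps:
((-6 + 7)*(-2*o(-4 - 1*(-3))*5) + (38/77 - 39/69))² = ((-6 + 7)*(-2*(-4 - 1*(-3))*5) + (38/77 - 39/69))² = (1*(-2*(-4 + 3)*5) + (38*(1/77) - 39*1/69))² = (1*(-2*(-1)*5) + (38/77 - 13/23))² = (1*(2*5) - 127/1771)² = (1*10 - 127/1771)² = (10 - 127/1771)² = (17583/1771)² = 309161889/3136441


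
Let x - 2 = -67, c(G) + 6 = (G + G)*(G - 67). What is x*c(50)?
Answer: 110890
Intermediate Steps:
c(G) = -6 + 2*G*(-67 + G) (c(G) = -6 + (G + G)*(G - 67) = -6 + (2*G)*(-67 + G) = -6 + 2*G*(-67 + G))
x = -65 (x = 2 - 67 = -65)
x*c(50) = -65*(-6 - 134*50 + 2*50²) = -65*(-6 - 6700 + 2*2500) = -65*(-6 - 6700 + 5000) = -65*(-1706) = 110890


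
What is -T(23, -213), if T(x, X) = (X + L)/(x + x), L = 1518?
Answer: -1305/46 ≈ -28.370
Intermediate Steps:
T(x, X) = (1518 + X)/(2*x) (T(x, X) = (X + 1518)/(x + x) = (1518 + X)/((2*x)) = (1518 + X)*(1/(2*x)) = (1518 + X)/(2*x))
-T(23, -213) = -(1518 - 213)/(2*23) = -1305/(2*23) = -1*1305/46 = -1305/46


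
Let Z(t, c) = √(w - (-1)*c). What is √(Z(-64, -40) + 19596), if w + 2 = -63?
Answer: √(19596 + I*√105) ≈ 139.99 + 0.0366*I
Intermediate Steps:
w = -65 (w = -2 - 63 = -65)
Z(t, c) = √(-65 + c) (Z(t, c) = √(-65 - (-1)*c) = √(-65 + c))
√(Z(-64, -40) + 19596) = √(√(-65 - 40) + 19596) = √(√(-105) + 19596) = √(I*√105 + 19596) = √(19596 + I*√105)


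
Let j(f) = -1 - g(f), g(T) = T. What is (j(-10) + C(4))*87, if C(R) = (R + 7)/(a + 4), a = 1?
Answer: 4872/5 ≈ 974.40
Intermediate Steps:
C(R) = 7/5 + R/5 (C(R) = (R + 7)/(1 + 4) = (7 + R)/5 = (7 + R)*(⅕) = 7/5 + R/5)
j(f) = -1 - f
(j(-10) + C(4))*87 = ((-1 - 1*(-10)) + (7/5 + (⅕)*4))*87 = ((-1 + 10) + (7/5 + ⅘))*87 = (9 + 11/5)*87 = (56/5)*87 = 4872/5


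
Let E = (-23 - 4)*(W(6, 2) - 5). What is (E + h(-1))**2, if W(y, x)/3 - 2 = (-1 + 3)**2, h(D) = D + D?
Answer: 124609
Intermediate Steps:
h(D) = 2*D
W(y, x) = 18 (W(y, x) = 6 + 3*(-1 + 3)**2 = 6 + 3*2**2 = 6 + 3*4 = 6 + 12 = 18)
E = -351 (E = (-23 - 4)*(18 - 5) = -27*13 = -351)
(E + h(-1))**2 = (-351 + 2*(-1))**2 = (-351 - 2)**2 = (-353)**2 = 124609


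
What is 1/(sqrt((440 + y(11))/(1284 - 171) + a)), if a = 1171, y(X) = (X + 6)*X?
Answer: sqrt(6450206)/86930 ≈ 0.029216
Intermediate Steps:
y(X) = X*(6 + X) (y(X) = (6 + X)*X = X*(6 + X))
1/(sqrt((440 + y(11))/(1284 - 171) + a)) = 1/(sqrt((440 + 11*(6 + 11))/(1284 - 171) + 1171)) = 1/(sqrt((440 + 11*17)/1113 + 1171)) = 1/(sqrt((440 + 187)*(1/1113) + 1171)) = 1/(sqrt(627*(1/1113) + 1171)) = 1/(sqrt(209/371 + 1171)) = 1/(sqrt(434650/371)) = 1/(5*sqrt(6450206)/371) = sqrt(6450206)/86930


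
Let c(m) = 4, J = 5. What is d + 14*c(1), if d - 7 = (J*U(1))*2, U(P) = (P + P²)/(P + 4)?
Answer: 67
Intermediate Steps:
U(P) = (P + P²)/(4 + P)
d = 11 (d = 7 + (5*(1*(1 + 1)/(4 + 1)))*2 = 7 + (5*(1*2/5))*2 = 7 + (5*(1*(⅕)*2))*2 = 7 + (5*(⅖))*2 = 7 + 2*2 = 7 + 4 = 11)
d + 14*c(1) = 11 + 14*4 = 11 + 56 = 67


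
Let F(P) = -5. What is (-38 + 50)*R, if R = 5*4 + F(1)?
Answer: 180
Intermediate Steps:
R = 15 (R = 5*4 - 5 = 20 - 5 = 15)
(-38 + 50)*R = (-38 + 50)*15 = 12*15 = 180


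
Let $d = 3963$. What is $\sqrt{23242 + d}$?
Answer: $\sqrt{27205} \approx 164.94$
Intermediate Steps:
$\sqrt{23242 + d} = \sqrt{23242 + 3963} = \sqrt{27205}$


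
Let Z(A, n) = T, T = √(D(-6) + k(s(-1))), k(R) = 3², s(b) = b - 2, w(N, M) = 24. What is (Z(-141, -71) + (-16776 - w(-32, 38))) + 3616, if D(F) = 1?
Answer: -13184 + √10 ≈ -13181.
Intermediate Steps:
s(b) = -2 + b
k(R) = 9
T = √10 (T = √(1 + 9) = √10 ≈ 3.1623)
Z(A, n) = √10
(Z(-141, -71) + (-16776 - w(-32, 38))) + 3616 = (√10 + (-16776 - 1*24)) + 3616 = (√10 + (-16776 - 24)) + 3616 = (√10 - 16800) + 3616 = (-16800 + √10) + 3616 = -13184 + √10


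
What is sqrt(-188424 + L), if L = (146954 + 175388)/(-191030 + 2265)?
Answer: 49*I*sqrt(2796346211030)/188765 ≈ 434.08*I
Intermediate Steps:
L = -322342/188765 (L = 322342/(-188765) = 322342*(-1/188765) = -322342/188765 ≈ -1.7076)
sqrt(-188424 + L) = sqrt(-188424 - 322342/188765) = sqrt(-35568178702/188765) = 49*I*sqrt(2796346211030)/188765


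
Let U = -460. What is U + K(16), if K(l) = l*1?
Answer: -444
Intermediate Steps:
K(l) = l
U + K(16) = -460 + 16 = -444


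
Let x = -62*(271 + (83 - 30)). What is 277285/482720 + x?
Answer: -1939320415/96544 ≈ -20087.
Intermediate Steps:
x = -20088 (x = -62*(271 + 53) = -62*324 = -20088)
277285/482720 + x = 277285/482720 - 20088 = 277285*(1/482720) - 20088 = 55457/96544 - 20088 = -1939320415/96544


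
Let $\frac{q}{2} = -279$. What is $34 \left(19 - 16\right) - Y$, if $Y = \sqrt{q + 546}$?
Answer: $102 - 2 i \sqrt{3} \approx 102.0 - 3.4641 i$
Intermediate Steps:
$q = -558$ ($q = 2 \left(-279\right) = -558$)
$Y = 2 i \sqrt{3}$ ($Y = \sqrt{-558 + 546} = \sqrt{-12} = 2 i \sqrt{3} \approx 3.4641 i$)
$34 \left(19 - 16\right) - Y = 34 \left(19 - 16\right) - 2 i \sqrt{3} = 34 \cdot 3 - 2 i \sqrt{3} = 102 - 2 i \sqrt{3}$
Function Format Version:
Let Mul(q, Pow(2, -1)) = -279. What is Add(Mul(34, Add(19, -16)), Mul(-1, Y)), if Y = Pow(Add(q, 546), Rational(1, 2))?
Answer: Add(102, Mul(-2, I, Pow(3, Rational(1, 2)))) ≈ Add(102.00, Mul(-3.4641, I))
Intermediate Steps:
q = -558 (q = Mul(2, -279) = -558)
Y = Mul(2, I, Pow(3, Rational(1, 2))) (Y = Pow(Add(-558, 546), Rational(1, 2)) = Pow(-12, Rational(1, 2)) = Mul(2, I, Pow(3, Rational(1, 2))) ≈ Mul(3.4641, I))
Add(Mul(34, Add(19, -16)), Mul(-1, Y)) = Add(Mul(34, Add(19, -16)), Mul(-1, Mul(2, I, Pow(3, Rational(1, 2))))) = Add(Mul(34, 3), Mul(-2, I, Pow(3, Rational(1, 2)))) = Add(102, Mul(-2, I, Pow(3, Rational(1, 2))))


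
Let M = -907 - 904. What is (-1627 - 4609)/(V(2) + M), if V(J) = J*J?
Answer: 6236/1807 ≈ 3.4510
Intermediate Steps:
V(J) = J**2
M = -1811
(-1627 - 4609)/(V(2) + M) = (-1627 - 4609)/(2**2 - 1811) = -6236/(4 - 1811) = -6236/(-1807) = -6236*(-1/1807) = 6236/1807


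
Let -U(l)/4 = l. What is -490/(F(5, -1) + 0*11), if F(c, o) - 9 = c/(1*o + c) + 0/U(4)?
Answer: -1960/41 ≈ -47.805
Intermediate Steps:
U(l) = -4*l
F(c, o) = 9 + c/(c + o) (F(c, o) = 9 + (c/(1*o + c) + 0/((-4*4))) = 9 + (c/(o + c) + 0/(-16)) = 9 + (c/(c + o) + 0*(-1/16)) = 9 + (c/(c + o) + 0) = 9 + c/(c + o))
-490/(F(5, -1) + 0*11) = -490/((9*(-1) + 10*5)/(5 - 1) + 0*11) = -490/((-9 + 50)/4 + 0) = -490/((1/4)*41 + 0) = -490/(41/4 + 0) = -490/41/4 = -490*4/41 = -1960/41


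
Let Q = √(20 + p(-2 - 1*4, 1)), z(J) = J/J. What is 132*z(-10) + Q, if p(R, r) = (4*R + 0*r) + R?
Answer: 132 + I*√10 ≈ 132.0 + 3.1623*I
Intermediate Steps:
z(J) = 1
p(R, r) = 5*R (p(R, r) = (4*R + 0) + R = 4*R + R = 5*R)
Q = I*√10 (Q = √(20 + 5*(-2 - 1*4)) = √(20 + 5*(-2 - 4)) = √(20 + 5*(-6)) = √(20 - 30) = √(-10) = I*√10 ≈ 3.1623*I)
132*z(-10) + Q = 132*1 + I*√10 = 132 + I*√10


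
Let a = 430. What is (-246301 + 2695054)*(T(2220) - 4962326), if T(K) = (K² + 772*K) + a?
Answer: 4114747411032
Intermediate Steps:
T(K) = 430 + K² + 772*K (T(K) = (K² + 772*K) + 430 = 430 + K² + 772*K)
(-246301 + 2695054)*(T(2220) - 4962326) = (-246301 + 2695054)*((430 + 2220² + 772*2220) - 4962326) = 2448753*((430 + 4928400 + 1713840) - 4962326) = 2448753*(6642670 - 4962326) = 2448753*1680344 = 4114747411032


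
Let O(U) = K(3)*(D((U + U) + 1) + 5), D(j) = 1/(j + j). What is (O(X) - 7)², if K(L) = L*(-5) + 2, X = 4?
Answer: 1713481/324 ≈ 5288.5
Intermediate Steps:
K(L) = 2 - 5*L (K(L) = -5*L + 2 = 2 - 5*L)
D(j) = 1/(2*j)
O(U) = -65 - 13/(2*(1 + 2*U)) (O(U) = (2 - 5*3)*(1/(2*((U + U) + 1)) + 5) = (2 - 15)*(1/(2*(2*U + 1)) + 5) = -13*(1/(2*(1 + 2*U)) + 5) = -13*(5 + 1/(2*(1 + 2*U))) = -65 - 13/(2*(1 + 2*U)))
(O(X) - 7)² = (13*(-11 - 20*4)/(2*(1 + 2*4)) - 7)² = (13*(-11 - 80)/(2*(1 + 8)) - 7)² = ((13/2)*(-91)/9 - 7)² = ((13/2)*(⅑)*(-91) - 7)² = (-1183/18 - 7)² = (-1309/18)² = 1713481/324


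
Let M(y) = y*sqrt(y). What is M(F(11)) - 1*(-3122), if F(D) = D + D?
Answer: 3122 + 22*sqrt(22) ≈ 3225.2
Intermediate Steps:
F(D) = 2*D
M(y) = y**(3/2)
M(F(11)) - 1*(-3122) = (2*11)**(3/2) - 1*(-3122) = 22**(3/2) + 3122 = 22*sqrt(22) + 3122 = 3122 + 22*sqrt(22)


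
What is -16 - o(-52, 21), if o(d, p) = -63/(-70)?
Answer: -169/10 ≈ -16.900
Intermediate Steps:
o(d, p) = 9/10 (o(d, p) = -63*(-1/70) = 9/10)
-16 - o(-52, 21) = -16 - 1*9/10 = -16 - 9/10 = -169/10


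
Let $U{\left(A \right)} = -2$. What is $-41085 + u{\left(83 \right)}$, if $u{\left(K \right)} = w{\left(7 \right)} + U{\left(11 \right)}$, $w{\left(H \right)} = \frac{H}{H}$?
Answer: $-41086$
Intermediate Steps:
$w{\left(H \right)} = 1$
$u{\left(K \right)} = -1$ ($u{\left(K \right)} = 1 - 2 = -1$)
$-41085 + u{\left(83 \right)} = -41085 - 1 = -41086$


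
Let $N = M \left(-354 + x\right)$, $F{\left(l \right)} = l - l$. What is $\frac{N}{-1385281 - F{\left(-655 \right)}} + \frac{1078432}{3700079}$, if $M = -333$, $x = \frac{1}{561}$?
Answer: $\frac{197801277644287}{958496388656213} \approx 0.20637$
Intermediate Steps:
$x = \frac{1}{561} \approx 0.0017825$
$F{\left(l \right)} = 0$
$N = \frac{22043823}{187}$ ($N = - 333 \left(-354 + \frac{1}{561}\right) = \left(-333\right) \left(- \frac{198593}{561}\right) = \frac{22043823}{187} \approx 1.1788 \cdot 10^{5}$)
$\frac{N}{-1385281 - F{\left(-655 \right)}} + \frac{1078432}{3700079} = \frac{22043823}{187 \left(-1385281 - 0\right)} + \frac{1078432}{3700079} = \frac{22043823}{187 \left(-1385281 + 0\right)} + 1078432 \cdot \frac{1}{3700079} = \frac{22043823}{187 \left(-1385281\right)} + \frac{1078432}{3700079} = \frac{22043823}{187} \left(- \frac{1}{1385281}\right) + \frac{1078432}{3700079} = - \frac{22043823}{259047547} + \frac{1078432}{3700079} = \frac{197801277644287}{958496388656213}$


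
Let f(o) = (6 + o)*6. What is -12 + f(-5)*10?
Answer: 48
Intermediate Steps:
f(o) = 36 + 6*o
-12 + f(-5)*10 = -12 + (36 + 6*(-5))*10 = -12 + (36 - 30)*10 = -12 + 6*10 = -12 + 60 = 48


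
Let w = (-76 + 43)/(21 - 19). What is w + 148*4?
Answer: 1151/2 ≈ 575.50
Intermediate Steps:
w = -33/2 ≈ -16.500
w + 148*4 = -33/2 + 148*4 = -33/2 + 592 = 1151/2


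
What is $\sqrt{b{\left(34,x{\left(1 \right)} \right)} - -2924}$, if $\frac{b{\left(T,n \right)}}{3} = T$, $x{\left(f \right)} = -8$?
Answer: $\sqrt{3026} \approx 55.009$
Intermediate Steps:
$b{\left(T,n \right)} = 3 T$
$\sqrt{b{\left(34,x{\left(1 \right)} \right)} - -2924} = \sqrt{3 \cdot 34 - -2924} = \sqrt{102 + 2924} = \sqrt{3026}$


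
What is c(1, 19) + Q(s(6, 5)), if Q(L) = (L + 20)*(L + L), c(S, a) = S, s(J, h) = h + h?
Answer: 601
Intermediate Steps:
s(J, h) = 2*h
Q(L) = 2*L*(20 + L) (Q(L) = (20 + L)*(2*L) = 2*L*(20 + L))
c(1, 19) + Q(s(6, 5)) = 1 + 2*(2*5)*(20 + 2*5) = 1 + 2*10*(20 + 10) = 1 + 2*10*30 = 1 + 600 = 601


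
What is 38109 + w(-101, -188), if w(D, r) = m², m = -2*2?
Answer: 38125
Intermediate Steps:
m = -4
w(D, r) = 16 (w(D, r) = (-4)² = 16)
38109 + w(-101, -188) = 38109 + 16 = 38125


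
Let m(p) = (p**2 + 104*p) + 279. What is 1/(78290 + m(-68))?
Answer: 1/76121 ≈ 1.3137e-5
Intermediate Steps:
m(p) = 279 + p**2 + 104*p
1/(78290 + m(-68)) = 1/(78290 + (279 + (-68)**2 + 104*(-68))) = 1/(78290 + (279 + 4624 - 7072)) = 1/(78290 - 2169) = 1/76121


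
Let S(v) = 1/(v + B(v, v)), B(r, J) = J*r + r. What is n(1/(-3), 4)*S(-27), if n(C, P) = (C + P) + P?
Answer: 23/2025 ≈ 0.011358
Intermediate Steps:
B(r, J) = r + J*r
n(C, P) = C + 2*P
S(v) = 1/(v + v*(1 + v))
n(1/(-3), 4)*S(-27) = (1/(-3) + 2*4)*(1/((-27)*(2 - 27))) = (-⅓ + 8)*(-1/27/(-25)) = 23*(-1/27*(-1/25))/3 = (23/3)*(1/675) = 23/2025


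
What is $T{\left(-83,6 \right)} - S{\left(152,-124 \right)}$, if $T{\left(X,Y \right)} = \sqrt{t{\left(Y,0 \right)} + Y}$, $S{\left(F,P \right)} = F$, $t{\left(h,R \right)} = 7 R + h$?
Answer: $-152 + 2 \sqrt{3} \approx -148.54$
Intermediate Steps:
$t{\left(h,R \right)} = h + 7 R$
$T{\left(X,Y \right)} = \sqrt{2} \sqrt{Y}$ ($T{\left(X,Y \right)} = \sqrt{\left(Y + 7 \cdot 0\right) + Y} = \sqrt{\left(Y + 0\right) + Y} = \sqrt{Y + Y} = \sqrt{2 Y} = \sqrt{2} \sqrt{Y}$)
$T{\left(-83,6 \right)} - S{\left(152,-124 \right)} = \sqrt{2} \sqrt{6} - 152 = 2 \sqrt{3} - 152 = -152 + 2 \sqrt{3}$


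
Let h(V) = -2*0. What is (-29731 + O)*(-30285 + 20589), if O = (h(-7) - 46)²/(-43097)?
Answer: 12423669247008/43097 ≈ 2.8827e+8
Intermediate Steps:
h(V) = 0
O = -2116/43097 (O = (0 - 46)²/(-43097) = (-46)²*(-1/43097) = 2116*(-1/43097) = -2116/43097 ≈ -0.049099)
(-29731 + O)*(-30285 + 20589) = (-29731 - 2116/43097)*(-30285 + 20589) = -1281319023/43097*(-9696) = 12423669247008/43097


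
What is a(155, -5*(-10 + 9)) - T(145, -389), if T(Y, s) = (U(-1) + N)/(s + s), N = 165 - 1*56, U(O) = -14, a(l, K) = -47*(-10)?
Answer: 365755/778 ≈ 470.12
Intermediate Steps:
a(l, K) = 470
N = 109 (N = 165 - 56 = 109)
T(Y, s) = 95/(2*s) (T(Y, s) = (-14 + 109)/(s + s) = 95/((2*s)) = 95*(1/(2*s)) = 95/(2*s))
a(155, -5*(-10 + 9)) - T(145, -389) = 470 - 95/(2*(-389)) = 470 - 95*(-1)/(2*389) = 470 - 1*(-95/778) = 470 + 95/778 = 365755/778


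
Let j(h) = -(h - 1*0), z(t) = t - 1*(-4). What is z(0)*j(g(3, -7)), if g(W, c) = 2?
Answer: -8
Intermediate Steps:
z(t) = 4 + t (z(t) = t + 4 = 4 + t)
j(h) = -h (j(h) = -(h + 0) = -h)
z(0)*j(g(3, -7)) = (4 + 0)*(-1*2) = 4*(-2) = -8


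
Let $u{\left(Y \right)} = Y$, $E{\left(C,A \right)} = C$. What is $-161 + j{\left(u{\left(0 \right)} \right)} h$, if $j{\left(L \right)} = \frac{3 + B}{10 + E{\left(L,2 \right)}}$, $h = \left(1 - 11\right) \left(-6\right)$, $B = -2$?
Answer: $-155$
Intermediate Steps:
$h = 60$ ($h = \left(-10\right) \left(-6\right) = 60$)
$j{\left(L \right)} = \frac{1}{10 + L}$ ($j{\left(L \right)} = \frac{3 - 2}{10 + L} = 1 \frac{1}{10 + L} = \frac{1}{10 + L}$)
$-161 + j{\left(u{\left(0 \right)} \right)} h = -161 + \frac{1}{10 + 0} \cdot 60 = -161 + \frac{1}{10} \cdot 60 = -161 + 6 = -155$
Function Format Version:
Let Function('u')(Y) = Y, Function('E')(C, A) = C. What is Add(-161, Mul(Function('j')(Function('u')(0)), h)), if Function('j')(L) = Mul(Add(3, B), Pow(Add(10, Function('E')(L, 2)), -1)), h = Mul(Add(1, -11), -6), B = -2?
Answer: -155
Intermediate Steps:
h = 60 (h = Mul(-10, -6) = 60)
Function('j')(L) = Pow(Add(10, L), -1) (Function('j')(L) = Mul(Add(3, -2), Pow(Add(10, L), -1)) = Mul(1, Pow(Add(10, L), -1)) = Pow(Add(10, L), -1))
Add(-161, Mul(Function('j')(Function('u')(0)), h)) = Add(-161, Mul(Pow(Add(10, 0), -1), 60)) = Add(-161, Mul(Pow(10, -1), 60)) = Add(-161, Mul(Rational(1, 10), 60)) = Add(-161, 6) = -155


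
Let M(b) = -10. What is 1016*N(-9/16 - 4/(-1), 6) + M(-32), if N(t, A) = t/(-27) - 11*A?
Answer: -3628549/54 ≈ -67195.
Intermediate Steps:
N(t, A) = -11*A - t/27 (N(t, A) = -t/27 - 11*A = -11*A - t/27)
1016*N(-9/16 - 4/(-1), 6) + M(-32) = 1016*(-11*6 - (-9/16 - 4/(-1))/27) - 10 = 1016*(-66 - (-9*1/16 - 4*(-1))/27) - 10 = 1016*(-66 - (-9/16 + 4)/27) - 10 = 1016*(-66 - 1/27*55/16) - 10 = 1016*(-66 - 55/432) - 10 = 1016*(-28567/432) - 10 = -3628009/54 - 10 = -3628549/54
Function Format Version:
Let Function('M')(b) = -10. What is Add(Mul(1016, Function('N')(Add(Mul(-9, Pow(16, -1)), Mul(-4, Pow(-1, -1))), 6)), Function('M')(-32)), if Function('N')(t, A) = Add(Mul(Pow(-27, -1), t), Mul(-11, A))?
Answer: Rational(-3628549, 54) ≈ -67195.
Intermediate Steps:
Function('N')(t, A) = Add(Mul(-11, A), Mul(Rational(-1, 27), t)) (Function('N')(t, A) = Add(Mul(Rational(-1, 27), t), Mul(-11, A)) = Add(Mul(-11, A), Mul(Rational(-1, 27), t)))
Add(Mul(1016, Function('N')(Add(Mul(-9, Pow(16, -1)), Mul(-4, Pow(-1, -1))), 6)), Function('M')(-32)) = Add(Mul(1016, Add(Mul(-11, 6), Mul(Rational(-1, 27), Add(Mul(-9, Pow(16, -1)), Mul(-4, Pow(-1, -1)))))), -10) = Add(Mul(1016, Add(-66, Mul(Rational(-1, 27), Add(Mul(-9, Rational(1, 16)), Mul(-4, -1))))), -10) = Add(Mul(1016, Add(-66, Mul(Rational(-1, 27), Add(Rational(-9, 16), 4)))), -10) = Add(Mul(1016, Add(-66, Mul(Rational(-1, 27), Rational(55, 16)))), -10) = Add(Mul(1016, Add(-66, Rational(-55, 432))), -10) = Add(Mul(1016, Rational(-28567, 432)), -10) = Add(Rational(-3628009, 54), -10) = Rational(-3628549, 54)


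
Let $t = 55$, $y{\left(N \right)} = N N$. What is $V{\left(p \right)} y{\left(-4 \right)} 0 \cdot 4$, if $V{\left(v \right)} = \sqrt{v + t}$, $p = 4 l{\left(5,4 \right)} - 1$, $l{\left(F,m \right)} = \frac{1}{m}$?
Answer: $0$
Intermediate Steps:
$y{\left(N \right)} = N^{2}$
$p = 0$ ($p = \frac{4}{4} - 1 = 4 \cdot \frac{1}{4} - 1 = 1 - 1 = 0$)
$V{\left(v \right)} = \sqrt{55 + v}$ ($V{\left(v \right)} = \sqrt{v + 55} = \sqrt{55 + v}$)
$V{\left(p \right)} y{\left(-4 \right)} 0 \cdot 4 = \sqrt{55 + 0} \left(-4\right)^{2} \cdot 0 \cdot 4 = \sqrt{55} \cdot 16 \cdot 0 \cdot 4 = \sqrt{55} \cdot 0 \cdot 4 = \sqrt{55} \cdot 0 = 0$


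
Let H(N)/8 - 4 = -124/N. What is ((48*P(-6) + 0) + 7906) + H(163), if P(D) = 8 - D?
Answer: 1402438/163 ≈ 8603.9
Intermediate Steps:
H(N) = 32 - 992/N (H(N) = 32 + 8*(-124/N) = 32 - 992/N)
((48*P(-6) + 0) + 7906) + H(163) = ((48*(8 - 1*(-6)) + 0) + 7906) + (32 - 992/163) = ((48*(8 + 6) + 0) + 7906) + (32 - 992*1/163) = ((48*14 + 0) + 7906) + (32 - 992/163) = ((672 + 0) + 7906) + 4224/163 = (672 + 7906) + 4224/163 = 8578 + 4224/163 = 1402438/163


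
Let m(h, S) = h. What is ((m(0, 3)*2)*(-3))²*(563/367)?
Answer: 0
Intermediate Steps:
((m(0, 3)*2)*(-3))²*(563/367) = ((0*2)*(-3))²*(563/367) = (0*(-3))²*(563*(1/367)) = 0²*(563/367) = 0*(563/367) = 0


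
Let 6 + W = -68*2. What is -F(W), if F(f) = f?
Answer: 142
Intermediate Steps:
W = -142 (W = -6 - 68*2 = -6 - 136 = -142)
-F(W) = -1*(-142) = 142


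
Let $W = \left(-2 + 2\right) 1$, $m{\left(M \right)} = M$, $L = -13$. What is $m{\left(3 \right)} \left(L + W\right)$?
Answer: $-39$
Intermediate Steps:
$W = 0$ ($W = 0 \cdot 1 = 0$)
$m{\left(3 \right)} \left(L + W\right) = 3 \left(-13 + 0\right) = 3 \left(-13\right) = -39$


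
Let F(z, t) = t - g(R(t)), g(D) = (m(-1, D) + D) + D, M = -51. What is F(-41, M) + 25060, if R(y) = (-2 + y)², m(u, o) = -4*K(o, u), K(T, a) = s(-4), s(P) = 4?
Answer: 19407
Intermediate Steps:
K(T, a) = 4
m(u, o) = -16 (m(u, o) = -4*4 = -16)
g(D) = -16 + 2*D (g(D) = (-16 + D) + D = -16 + 2*D)
F(z, t) = 16 + t - 2*(-2 + t)² (F(z, t) = t - (-16 + 2*(-2 + t)²) = t + (16 - 2*(-2 + t)²) = 16 + t - 2*(-2 + t)²)
F(-41, M) + 25060 = (16 - 51 - 2*(-2 - 51)²) + 25060 = (16 - 51 - 2*(-53)²) + 25060 = (16 - 51 - 2*2809) + 25060 = (16 - 51 - 5618) + 25060 = -5653 + 25060 = 19407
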